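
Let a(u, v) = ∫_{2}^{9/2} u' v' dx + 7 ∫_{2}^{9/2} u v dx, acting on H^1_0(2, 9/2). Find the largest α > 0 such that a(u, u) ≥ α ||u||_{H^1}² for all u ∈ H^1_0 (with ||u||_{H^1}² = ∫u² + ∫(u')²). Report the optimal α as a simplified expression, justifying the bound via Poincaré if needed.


α = 1

Coercivity of a(·,·) on H^1_0(2, 9/2) means a(u, u) ≥ α ||u||_{H^1}² for every u ∈ H^1_0.
The interval has length L = 5/2, and Poincaré/coercivity depend only on L. Here a(u, u) = ∫(u')² + (7)·∫u².
Here c = 7 ≥ 1, so a(u,u) = ∫(u')² + c∫u² ≥ ∫(u')² + ∫u² = ||u||_{H^1}², i.e. α = 1 works. No larger α is possible: a(u,u) ≥ α||u||_{H^1}² means (1−α)∫(u')² ≥ (α−c)∫u², and for the modes u_n = sin(nπ(x−x₀)/L) (x₀ the left endpoint) one has ∫u_n²/∫(u_n')² = (L/(nπ))² → 0, so a(u_n,u_n)/||u_n||_{H^1}² → 1. Hence the optimal constant is α = 1.
Therefore α = 1.


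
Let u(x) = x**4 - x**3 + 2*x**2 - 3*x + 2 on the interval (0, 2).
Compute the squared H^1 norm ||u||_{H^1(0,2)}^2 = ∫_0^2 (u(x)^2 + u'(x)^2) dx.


||u||_{H^1}^2 = 1802/9

The H^1 norm (squared) on an interval (0, L) is
  ||u||_{H^1}^2 = ∫_0^L u(x)^2 dx + ∫_0^L u'(x)^2 dx.
Compute u'(x) = 4*x**3 - 3*x**2 + 4*x - 3.
Then u(x)^2 = x**8 - 2*x**7 + 5*x**6 - 10*x**5 + 14*x**4 - 16*x**3 + 17*x**2 - 12*x + 4 and u'(x)^2 = 16*x**6 - 24*x**5 + 41*x**4 - 48*x**3 + 34*x**2 - 24*x + 9.
Integrate each monomial from 0 to 2 using ∫_0^2 c·x^n dx = c·2^(n+1)/(n+1):
  ∫_0^2 u(x)^2 dx = ∫_0^2 (x^8 - 2*x^7 + 5*x^6 - 10*x^5 + 14*x^4 - 16*x^3 + 17*x^2 - 12*x + 4) dx. Term by term:
    ∫_0^2 x^8 dx = 512/9;  ∫_0^2 -2*x^7 dx = -64;  ∫_0^2 5*x^6 dx = 640/7;
    ∫_0^2 -10*x^5 dx = -320/3;  ∫_0^2 14*x^4 dx = 448/5;  ∫_0^2 -16*x^3 dx = -64;
    ∫_0^2 17*x^2 dx = 136/3;  ∫_0^2 -12*x dx = -24;  ∫_0^2 4 dx = 8.
  Sum: 512/9 − 64 + 640/7 − 320/3 + 448/5 − 64 + 136/3 − 24 + 8 = 10264/315.
  ∫_0^2 u'(x)^2 dx = ∫_0^2 (16*x^6 - 24*x^5 + 41*x^4 - 48*x^3 + 34*x^2 - 24*x + 9) dx. Term by term:
    ∫_0^2 16*x^6 dx = 2048/7;  ∫_0^2 -24*x^5 dx = -256;  ∫_0^2 41*x^4 dx = 1312/5;
    ∫_0^2 -48*x^3 dx = -192;  ∫_0^2 34*x^2 dx = 272/3;  ∫_0^2 -24*x dx = -48;
    ∫_0^2 9 dx = 18.
  Sum: 2048/7 − 256 + 1312/5 − 192 + 272/3 − 48 + 18 = 17602/105.
Adding: ||u||_{H^1}^2 = 10264/315 + 17602/105 = 1802/9.


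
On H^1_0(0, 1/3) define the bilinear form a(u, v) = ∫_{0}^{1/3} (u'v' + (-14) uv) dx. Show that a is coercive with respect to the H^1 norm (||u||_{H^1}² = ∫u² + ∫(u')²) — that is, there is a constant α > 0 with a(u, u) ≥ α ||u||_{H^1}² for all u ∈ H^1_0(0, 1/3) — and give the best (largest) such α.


α = (-14 + 9*π^2)/(1 + 9*π^2)

Coercivity of a(·,·) on H^1_0(0, 1/3) means a(u, u) ≥ α ||u||_{H^1}² for every u ∈ H^1_0.
The interval has length L = 1/3, and Poincaré/coercivity depend only on L. Here a(u, u) = ∫(u')² + (-14)·∫u².
Here c = -14 < 0 with |c| < (π/L)² = 9*π^2, so coercivity still holds. The condition a(u,u) ≥ α||u||_{H^1}² reads (1−α)∫(u')² ≥ (α−c)∫u². Any admissible α is ≤ 1 (rapidly oscillating u have ∫u²/∫(u')² → 0), and α = 1 would force 0 ≥ (1−c)∫u², impossible since c < 1; so 1−α > 0. By the sharp Poincaré inequality on H^1_0 of an interval of length L, ∫(u')² ≥ (π/L)²∫u² with equality for the first sine mode sin(π(x−x₀)/L) (x₀ the left endpoint), so the inequality holds for all u iff (1−α)(π/L)² ≥ α − c, i.e. α ≤ ((π/L)² + c)/((π/L)² + 1) = (1 + c(L/π)²)/(1 + (L/π)²). (Direct route, valid since c ≤ 0: Poincaré gives c∫u² ≥ c(L/π)²∫(u')², so a(u,u) ≥ (1 + c(L/π)²)∫(u')², while ||u||_{H^1}² ≤ (1 + (L/π)²)∫(u')²; dividing yields the same α.) With (π/L)² = 9*π^2 and c = -14, the largest admissible constant is α = ((π/L)² + c)/((π/L)² + 1).
Simplifying, α = (-14 + 9*π^2)/(1 + 9*π^2).


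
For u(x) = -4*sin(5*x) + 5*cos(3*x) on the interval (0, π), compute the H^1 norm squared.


||u||_{H^1(0,π)}^2 = 333*π

u'(x) = -15*sin(3*x) - 20*cos(5*x).
Expand u² and (u')² and integrate term by term on (0, π), using: for integers n ≥ 1, ∫_0^π sin²(nx) dx = ∫_0^π cos²(nx) dx = π/2; for n ≠ n', ∫_0^π sin(nx)sin(n'x) dx = ∫_0^π cos(nx)cos(n'x) dx = 0; and by product-to-sum, ∫_0^π sin(nx)cos(n'x) dx = ½∫_0^π [sin((n+n')x) + sin((n−n')x)] dx, which is 0 when n+n' is even and 2n/(n²−n'²) when n+n' is odd (it need not vanish on (0, π)).
  u² squared terms: (-4)²·∫sin(5x)² dx = 16·π/2 = 8*π;  (5)²·∫cos(3x)² dx = 25·π/2 = 25*π/2.
  u² cross terms: 2·(-4)·(5)·∫sin(5x)·cos(3x) dx = -40·(0) = 0.
  So ∫_0^π u² dx = 8*π + 25*π/2 + 0 = 41*π/2.
  (u')² squared terms: (-20)²·∫cos(5x)² dx = 400·π/2 = 200*π;  (-15)²·∫sin(3x)² dx = 225·π/2 = 225*π/2.
  (u')² cross terms: 2·(-20)·(-15)·∫cos(5x)·sin(3x) dx = 600·(0) = 0.
  So ∫_0^π (u')² dx = 200*π + 225*π/2 + 0 = 625*π/2.
||u||_{H^1}^2 = (41*π/2) + (625*π/2) = 333*π.


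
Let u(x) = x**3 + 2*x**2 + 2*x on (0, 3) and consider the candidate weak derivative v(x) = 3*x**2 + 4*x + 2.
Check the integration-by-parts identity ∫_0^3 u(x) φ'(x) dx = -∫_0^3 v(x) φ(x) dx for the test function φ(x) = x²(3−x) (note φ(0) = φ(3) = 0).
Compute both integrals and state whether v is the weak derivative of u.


LHS = -135, RHS = -135. Yes, v = u' weakly.

u(x) = x**3 + 2*x**2 + 2*x, classical derivative u'(x) = 3*x**2 + 4*x + 2.
φ(x) = x²(3−x), so φ'(x) = 3*x*(2 - x).
Note φ(0) = φ(3) = 0, so the boundary term u·φ vanishes.
LHS = ∫_0^3 u(x) φ'(x) dx = ∫_0^3 (-3*x^5 + 6*x^3 + 12*x^2) dx. Term by term:
  ∫_0^3 -3*x^5 dx = -729/2;  ∫_0^3 6*x^3 dx = 243/2;  ∫_0^3 12*x^2 dx = 108.
Sum: -729/2 + 243/2 + 108 = -135.
So LHS = -135.
∫_0^3 v(x) φ(x) dx = ∫_0^3 (-3*x^5 + 5*x^4 + 10*x^3 + 6*x^2) dx. Term by term:
  ∫_0^3 -3*x^5 dx = -729/2;  ∫_0^3 5*x^4 dx = 243;  ∫_0^3 10*x^3 dx = 405/2;
  ∫_0^3 6*x^2 dx = 54.
Sum: -729/2 + 243 + 405/2 + 54 = 135.
So RHS = -∫_0^3 v(x) φ(x) dx = -135.
LHS = RHS, so the identity holds for this test φ.
Moreover u is smooth here and v(x) = u'(x) = 3*x**2 + 4*x + 2 pointwise, so the identity holds for every test function. Hence v is the weak derivative of u.


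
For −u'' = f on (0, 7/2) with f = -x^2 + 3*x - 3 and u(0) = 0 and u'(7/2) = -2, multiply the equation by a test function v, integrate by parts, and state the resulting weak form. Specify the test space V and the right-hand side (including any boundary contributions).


V = {v ∈ H^1(0, 7/2) : v(0) = 0} (test functions vanish at x = 0 where u is specified); weak form: ∫_0^7/2 u'v' dx = ∫_0^7/2 (-x^2 + 3*x - 3) v dx − 2·v(7/2) for all v ∈ V.

Multiply both sides by a test function v and integrate from 0 to 7/2:
  ∫_0^7/2 −u''(x) v(x) dx = ∫_0^7/2 f(x) v(x) dx.
Integrate the LHS by parts once:
  ∫_0^7/2 −u'' v dx = −[u'(x) v(x)]_0^7/2 + ∫_0^7/2 u'(x) v'(x) dx.
Thus ∫_0^7/2 u'(x) v'(x) dx = ∫_0^7/2 f(x) v(x) dx + [u'(x) v(x)]_0^7/2.
Choose V so that boundary terms are either known or forced to vanish.
Mixed BC: u(0) = 0 (Dirichlet) and u'(7/2) = -2 (Neumann). Define V = {v ∈ H^1(0, 7/2) : v(0) = 0}. Then [u' v]_0^7/2 = u'(7/2)·v(7/2) − u'(0)·0 = − 2·v(7/2).
Weak formulation: find u (satisfying any essential BC) such that ∫_0^7/2 u'(x) v'(x) dx = ∫_0^7/2 f v dx − 2·v(7/2) for all v ∈ V (Dirichlet at 0 absorbed into V; Neumann datum at x = 7/2 contributes the boundary term).
Substituting f(x) = -x^2 + 3*x - 3, the right-hand side is ∫_0^7/2 (-x^2 + 3*x - 3) v dx − 2·v(7/2).


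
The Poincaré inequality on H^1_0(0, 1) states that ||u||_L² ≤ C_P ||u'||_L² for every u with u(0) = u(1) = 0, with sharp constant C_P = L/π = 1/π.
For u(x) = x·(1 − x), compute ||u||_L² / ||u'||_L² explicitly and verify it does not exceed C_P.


||u||_L² / ||u'||_L² = sqrt(10)/10 < C_P = 1/π.

u(x) = x·(1 − x), so u'(x) = 1 - 2*x.
u(x) = x·(1 − x) vanishes at x = 0 and x = 1, so u ∈ H^1_0(0, 1). Differentiate via the product rule and integrate the resulting polynomials term by term.
  ∫_0^1 u² dx = ∫_0^1 (x^4 - 2*x^3 + x^2) dx. Term by term:
    ∫_0^1 x^4 dx = 1/5;  ∫_0^1 -2*x^3 dx = -1/2;  ∫_0^1 x^2 dx = 1/3.
  Sum: 1/5 − 1/2 + 1/3 = 1/30.
  ∫_0^1 (u')² dx = ∫_0^1 (4*x^2 - 4*x + 1) dx. Term by term:
    ∫_0^1 4*x^2 dx = 4/3;  ∫_0^1 -4*x dx = -2;  ∫_0^1 1 dx = 1.
  Sum: 4/3 − 2 + 1 = 1/3.
∫_0^1 u² dx = 1/30, so ||u||_L² = sqrt(30)/30.
∫_0^1 (u')² dx = 1/3, so ||u'||_L² = sqrt(3)/3.
Ratio ||u||_L² / ||u'||_L² = sqrt(10)/10.
Sharp Poincaré constant on H^1_0(0, 1) is C_P = L/π = 1/π, achieved by sin(π·x).
A polynomial bump cannot attain the sharp Poincaré constant (only the first sine eigenfunction does), so the ratio is strictly less than C_P, consistent with ||u||_L² ≤ C_P ||u'||_L².


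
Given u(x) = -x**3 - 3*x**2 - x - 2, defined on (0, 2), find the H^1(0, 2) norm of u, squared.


||u||_{H^1}^2 = 12242/21

The H^1 norm (squared) on an interval (0, L) is
  ||u||_{H^1}^2 = ∫_0^L u(x)^2 dx + ∫_0^L u'(x)^2 dx.
Compute u'(x) = -3*x**2 - 6*x - 1.
Then u(x)^2 = x**6 + 6*x**5 + 11*x**4 + 10*x**3 + 13*x**2 + 4*x + 4 and u'(x)^2 = 9*x**4 + 36*x**3 + 42*x**2 + 12*x + 1.
Integrate each monomial from 0 to 2 using ∫_0^2 c·x^n dx = c·2^(n+1)/(n+1):
  ∫_0^2 u(x)^2 dx = ∫_0^2 (x^6 + 6*x^5 + 11*x^4 + 10*x^3 + 13*x^2 + 4*x + 4) dx. Term by term:
    ∫_0^2 x^6 dx = 128/7;  ∫_0^2 6*x^5 dx = 64;  ∫_0^2 11*x^4 dx = 352/5;
    ∫_0^2 10*x^3 dx = 40;  ∫_0^2 13*x^2 dx = 104/3;  ∫_0^2 4*x dx = 8;
    ∫_0^2 4 dx = 8.
  Sum: 128/7 + 64 + 352/5 + 40 + 104/3 + 8 + 8 = 25552/105.
  ∫_0^2 u'(x)^2 dx = ∫_0^2 (9*x^4 + 36*x^3 + 42*x^2 + 12*x + 1) dx. Term by term:
    ∫_0^2 9*x^4 dx = 288/5;  ∫_0^2 36*x^3 dx = 144;  ∫_0^2 42*x^2 dx = 112;
    ∫_0^2 12*x dx = 24;  ∫_0^2 1 dx = 2.
  Sum: 288/5 + 144 + 112 + 24 + 2 = 1698/5.
Adding: ||u||_{H^1}^2 = 25552/105 + 1698/5 = 12242/21.


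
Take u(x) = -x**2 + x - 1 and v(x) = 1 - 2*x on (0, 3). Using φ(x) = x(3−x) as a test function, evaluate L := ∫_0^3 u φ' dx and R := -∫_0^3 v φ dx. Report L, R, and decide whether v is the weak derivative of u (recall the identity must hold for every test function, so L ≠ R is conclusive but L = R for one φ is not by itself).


LHS = 9, RHS = 9. Yes, v = u' weakly.

u(x) = -x**2 + x - 1, classical derivative u'(x) = 1 - 2*x.
φ(x) = x(3−x), so φ'(x) = 3 - 2*x.
Note φ(0) = φ(3) = 0, so the boundary term u·φ vanishes.
LHS = ∫_0^3 u(x) φ'(x) dx = ∫_0^3 (2*x^3 - 5*x^2 + 5*x - 3) dx. Term by term:
  ∫_0^3 2*x^3 dx = 81/2;  ∫_0^3 -5*x^2 dx = -45;  ∫_0^3 5*x dx = 45/2;
  ∫_0^3 -3 dx = -9.
Sum: 81/2 − 45 + 45/2 − 9 = 9.
So LHS = 9.
∫_0^3 v(x) φ(x) dx = ∫_0^3 (2*x^3 - 7*x^2 + 3*x) dx. Term by term:
  ∫_0^3 2*x^3 dx = 81/2;  ∫_0^3 -7*x^2 dx = -63;  ∫_0^3 3*x dx = 27/2.
Sum: 81/2 − 63 + 27/2 = -9.
So RHS = -∫_0^3 v(x) φ(x) dx = 9.
LHS = RHS, so the identity holds for this test φ.
Moreover u is smooth here and v(x) = u'(x) = 1 - 2*x pointwise, so the identity holds for every test function. Hence v is the weak derivative of u.


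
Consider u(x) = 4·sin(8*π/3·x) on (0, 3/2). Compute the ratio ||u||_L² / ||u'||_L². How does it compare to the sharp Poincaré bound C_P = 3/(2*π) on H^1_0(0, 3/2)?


||u||_L² / ||u'||_L² = 3/(8*π) < C_P = 3/(2*π).

u(x) = 4·sin(8*π/3·x), so u'(x) = 32*π*cos(8*π*x/3)/3.
Writing u(x) = A·sin(kπx/L) with A = 4 and k = 4, use ∫_0^L sin²(kπx/L) dx = L/2 and ∫_0^L cos²(kπx/L) dx = L/2.
u² = 16·sin²(8*π/3·x) and (u')² = 1024*π^2/9·cos²(8*π/3·x), and each of sin², cos² integrates to L/2 = 3/4 over (0, 3/2).
∫_0^3/2 u² dx = 12, so ||u||_L² = 2*sqrt(3).
∫_0^3/2 (u')² dx = 256*π^2/3, so ||u'||_L² = 16*sqrt(3)*π/3.
Ratio ||u||_L² / ||u'||_L² = 3/(8*π).
Sharp Poincaré constant on H^1_0(0, 3/2) is C_P = L/π = 3/(2*π), achieved by sin(2*π/3·x).
This is the k = 4 harmonic; the ratio L/(kπ) is strictly less than C_P = L/π, consistent with the sharp inequality ||u||_L² ≤ C_P ||u'||_L².


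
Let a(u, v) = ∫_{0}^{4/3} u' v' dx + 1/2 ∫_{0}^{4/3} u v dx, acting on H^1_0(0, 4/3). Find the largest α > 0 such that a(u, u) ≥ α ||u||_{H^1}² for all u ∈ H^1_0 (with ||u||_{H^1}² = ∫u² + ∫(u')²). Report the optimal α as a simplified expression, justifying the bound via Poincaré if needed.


α = (8 + 9*π^2)/(16 + 9*π^2)

Coercivity of a(·,·) on H^1_0(0, 4/3) means a(u, u) ≥ α ||u||_{H^1}² for every u ∈ H^1_0.
The interval has length L = 4/3, and Poincaré/coercivity depend only on L. Here a(u, u) = ∫(u')² + (1/2)·∫u².
Here 0 < c = 1/2 < 1. The condition a(u,u) ≥ α||u||_{H^1}² reads (1−α)∫(u')² ≥ (α−c)∫u². Any admissible α is ≤ 1 (rapidly oscillating u have ∫u²/∫(u')² → 0), and α = 1 would force 0 ≥ (1−c)∫u², impossible since c < 1; so 1−α > 0. By the sharp Poincaré inequality on H^1_0 of an interval of length L, ∫(u')² ≥ (π/L)²∫u² with equality for the first sine mode sin(π(x−x₀)/L) (x₀ the left endpoint), so the inequality holds for all u iff (1−α)(π/L)² ≥ α − c, i.e. α ≤ ((π/L)² + c)/((π/L)² + 1) = (1 + c(L/π)²)/(1 + (L/π)²). With (π/L)² = 9*π^2/16 and c = 1/2, the largest admissible constant is α = ((π/L)² + c)/((π/L)² + 1).
Simplifying, α = (8 + 9*π^2)/(16 + 9*π^2).


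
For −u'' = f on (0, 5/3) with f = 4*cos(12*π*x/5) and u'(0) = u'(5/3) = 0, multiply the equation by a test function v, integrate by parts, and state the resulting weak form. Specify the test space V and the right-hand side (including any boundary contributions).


V = H^1(0, 5/3) (no boundary constraint on v; u is determined up to an additive constant); weak form: ∫_0^5/3 u'v' dx = ∫_0^5/3 (4*cos(12*π*x/5)) v dx for all v ∈ V.

Multiply both sides by a test function v and integrate from 0 to 5/3:
  ∫_0^5/3 −u''(x) v(x) dx = ∫_0^5/3 f(x) v(x) dx.
Integrate the LHS by parts once:
  ∫_0^5/3 −u'' v dx = −[u'(x) v(x)]_0^5/3 + ∫_0^5/3 u'(x) v'(x) dx.
Thus ∫_0^5/3 u'(x) v'(x) dx = ∫_0^5/3 f(x) v(x) dx + [u'(x) v(x)]_0^5/3.
Choose V so that boundary terms are either known or forced to vanish.
u has homogeneous Neumann: u'(0) = u'(5/3) = 0. So [u' v]_0^5/3 = 0·v(5/3) − 0·v(0) = 0 for any v; take V = H^1(0, 5/3).
Weak formulation: find u (satisfying any essential BC) such that ∫_0^5/3 u'(x) v'(x) dx = ∫_0^5/3 f v dx for all v ∈ V (homogeneous Neumann, so boundary terms vanish).
Substituting f(x) = 4*cos(12*π*x/5), the right-hand side is ∫_0^5/3 (4*cos(12*π*x/5)) v dx.
Compatibility check (pure Neumann): taking v ≡ 1 ∈ V gives 0 = ∫_0^5/3 f dx + (0) − (0), i.e. ∫_0^5/3 f dx must equal u'(0) − u'(5/3) = 0. Indeed ∫_0^5/3 (4*cos(12*π*x/5)) dx = 0, so the data are compatible. The solution is then unique only up to an additive constant (fix it e.g. by requiring ∫_0^5/3 u dx = 0).


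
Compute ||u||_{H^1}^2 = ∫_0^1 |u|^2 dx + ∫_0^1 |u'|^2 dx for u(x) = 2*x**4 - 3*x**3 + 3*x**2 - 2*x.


||u||_{H^1}^2 = 1063/630

The H^1 norm (squared) on an interval (0, L) is
  ||u||_{H^1}^2 = ∫_0^L u(x)^2 dx + ∫_0^L u'(x)^2 dx.
Compute u'(x) = 8*x**3 - 9*x**2 + 6*x - 2.
Then u(x)^2 = 4*x**8 - 12*x**7 + 21*x**6 - 26*x**5 + 21*x**4 - 12*x**3 + 4*x**2 and u'(x)^2 = 64*x**6 - 144*x**5 + 177*x**4 - 140*x**3 + 72*x**2 - 24*x + 4.
Integrate each monomial from 0 to 1 using ∫_0^1 c·x^n dx = c·1^(n+1)/(n+1):
  ∫_0^1 u(x)^2 dx = ∫_0^1 (4*x^8 - 12*x^7 + 21*x^6 - 26*x^5 + 21*x^4 - 12*x^3 + 4*x^2) dx. Term by term:
    ∫_0^1 4*x^8 dx = 4/9;  ∫_0^1 -12*x^7 dx = -3/2;  ∫_0^1 21*x^6 dx = 3;
    ∫_0^1 -26*x^5 dx = -13/3;  ∫_0^1 21*x^4 dx = 21/5;  ∫_0^1 -12*x^3 dx = -3;
    ∫_0^1 4*x^2 dx = 4/3.
  Sum: 4/9 − 3/2 + 3 − 13/3 + 21/5 − 3 + 4/3 = 13/90.
  ∫_0^1 u'(x)^2 dx = ∫_0^1 (64*x^6 - 144*x^5 + 177*x^4 - 140*x^3 + 72*x^2 - 24*x + 4) dx. Term by term:
    ∫_0^1 64*x^6 dx = 64/7;  ∫_0^1 -144*x^5 dx = -24;  ∫_0^1 177*x^4 dx = 177/5;
    ∫_0^1 -140*x^3 dx = -35;  ∫_0^1 72*x^2 dx = 24;  ∫_0^1 -24*x dx = -12;
    ∫_0^1 4 dx = 4.
  Sum: 64/7 − 24 + 177/5 − 35 + 24 − 12 + 4 = 54/35.
Adding: ||u||_{H^1}^2 = 13/90 + 54/35 = 1063/630.


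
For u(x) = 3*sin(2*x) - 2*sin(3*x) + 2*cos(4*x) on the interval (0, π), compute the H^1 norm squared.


||u||_{H^1(0,π)}^2 = 816/7 + 153*π/2

u'(x) = -8*sin(4*x) + 6*cos(2*x) - 6*cos(3*x).
Expand u² and (u')² and integrate term by term on (0, π), using: for integers n ≥ 1, ∫_0^π sin²(nx) dx = ∫_0^π cos²(nx) dx = π/2; for n ≠ n', ∫_0^π sin(nx)sin(n'x) dx = ∫_0^π cos(nx)cos(n'x) dx = 0; and by product-to-sum, ∫_0^π sin(nx)cos(n'x) dx = ½∫_0^π [sin((n+n')x) + sin((n−n')x)] dx, which is 0 when n+n' is even and 2n/(n²−n'²) when n+n' is odd (it need not vanish on (0, π)).
  u² squared terms: (-2)²·∫sin(3x)² dx = 4·π/2 = 2*π;  (2)²·∫cos(4x)² dx = 4·π/2 = 2*π;  (3)²·∫sin(2x)² dx = 9·π/2 = 9*π/2.
  u² cross terms: 2·(-2)·(2)·∫sin(3x)·cos(4x) dx = -8·(-6/7) = 48/7;  2·(-2)·(3)·∫sin(3x)·sin(2x) dx = -12·(0) = 0;  2·(2)·(3)·∫cos(4x)·sin(2x) dx = 12·(0) = 0.
  So ∫_0^π u² dx = 2*π + 2*π + 9*π/2 + 48/7 + 0 + 0 = 48/7 + 17*π/2.
  (u')² squared terms: (-8)²·∫sin(4x)² dx = 64·π/2 = 32*π;  (-6)²·∫cos(3x)² dx = 36·π/2 = 18*π;  (6)²·∫cos(2x)² dx = 36·π/2 = 18*π.
  (u')² cross terms: 2·(-8)·(-6)·∫sin(4x)·cos(3x) dx = 96·(8/7) = 768/7;  2·(-8)·(6)·∫sin(4x)·cos(2x) dx = -96·(0) = 0;  2·(-6)·(6)·∫cos(3x)·cos(2x) dx = -72·(0) = 0.
  So ∫_0^π (u')² dx = 32*π + 18*π + 18*π + 768/7 + 0 + 0 = 768/7 + 68*π.
||u||_{H^1}^2 = (48/7 + 17*π/2) + (768/7 + 68*π) = 816/7 + 153*π/2.


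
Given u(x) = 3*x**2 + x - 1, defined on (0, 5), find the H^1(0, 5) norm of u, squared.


||u||_{H^1}^2 = 47935/6

The H^1 norm (squared) on an interval (0, L) is
  ||u||_{H^1}^2 = ∫_0^L u(x)^2 dx + ∫_0^L u'(x)^2 dx.
Compute u'(x) = 6*x + 1.
Then u(x)^2 = 9*x**4 + 6*x**3 - 5*x**2 - 2*x + 1 and u'(x)^2 = 36*x**2 + 12*x + 1.
Integrate each monomial from 0 to 5 using ∫_0^5 c·x^n dx = c·5^(n+1)/(n+1):
  ∫_0^5 u(x)^2 dx = ∫_0^5 (9*x^4 + 6*x^3 - 5*x^2 - 2*x + 1) dx. Term by term:
    ∫_0^5 9*x^4 dx = 5625;  ∫_0^5 6*x^3 dx = 1875/2;  ∫_0^5 -5*x^2 dx = -625/3;
    ∫_0^5 -2*x dx = -25;  ∫_0^5 1 dx = 5.
  Sum: 5625 + 1875/2 − 625/3 − 25 + 5 = 38005/6.
  ∫_0^5 u'(x)^2 dx = ∫_0^5 (36*x^2 + 12*x + 1) dx. Term by term:
    ∫_0^5 36*x^2 dx = 1500;  ∫_0^5 12*x dx = 150;  ∫_0^5 1 dx = 5.
  Sum: 1500 + 150 + 5 = 1655.
Adding: ||u||_{H^1}^2 = 38005/6 + 1655 = 47935/6.


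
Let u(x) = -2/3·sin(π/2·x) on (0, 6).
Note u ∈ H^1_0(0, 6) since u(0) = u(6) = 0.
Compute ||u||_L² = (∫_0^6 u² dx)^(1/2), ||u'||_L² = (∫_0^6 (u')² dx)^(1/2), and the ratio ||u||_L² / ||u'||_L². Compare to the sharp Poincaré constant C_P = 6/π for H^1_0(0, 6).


||u||_L² / ||u'||_L² = 2/π < C_P = 6/π.

u(x) = -2/3·sin(π/2·x), so u'(x) = -π*cos(π*x/2)/3.
Writing u(x) = A·sin(kπx/L) with A = -2/3 and k = 3, use ∫_0^L sin²(kπx/L) dx = L/2 and ∫_0^L cos²(kπx/L) dx = L/2.
u² = 4/9·sin²(π/2·x) and (u')² = π^2/9·cos²(π/2·x), and each of sin², cos² integrates to L/2 = 3 over (0, 6).
∫_0^6 u² dx = 4/3, so ||u||_L² = 2*sqrt(3)/3.
∫_0^6 (u')² dx = π^2/3, so ||u'||_L² = sqrt(3)*π/3.
Ratio ||u||_L² / ||u'||_L² = 2/π.
Sharp Poincaré constant on H^1_0(0, 6) is C_P = L/π = 6/π, achieved by sin(π/6·x).
This is the k = 3 harmonic; the ratio L/(kπ) is strictly less than C_P = L/π, consistent with the sharp inequality ||u||_L² ≤ C_P ||u'||_L².


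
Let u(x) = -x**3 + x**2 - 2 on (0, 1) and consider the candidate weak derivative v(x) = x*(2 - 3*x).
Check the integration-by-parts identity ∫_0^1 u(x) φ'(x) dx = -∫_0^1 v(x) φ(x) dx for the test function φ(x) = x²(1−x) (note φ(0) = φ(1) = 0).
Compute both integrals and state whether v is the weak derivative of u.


LHS = 0, RHS = 0. Yes, v = u' weakly.

u(x) = -x**3 + x**2 - 2, classical derivative u'(x) = -3*x**2 + 2*x.
φ(x) = x²(1−x), so φ'(x) = x*(2 - 3*x).
Note φ(0) = φ(1) = 0, so the boundary term u·φ vanishes.
LHS = ∫_0^1 u(x) φ'(x) dx = ∫_0^1 (3*x^5 - 5*x^4 + 2*x^3 + 6*x^2 - 4*x) dx. Term by term:
  ∫_0^1 3*x^5 dx = 1/2;  ∫_0^1 -5*x^4 dx = -1;  ∫_0^1 2*x^3 dx = 1/2;
  ∫_0^1 6*x^2 dx = 2;  ∫_0^1 -4*x dx = -2.
Sum: 1/2 − 1 + 1/2 + 2 − 2 = 0.
So LHS = 0.
∫_0^1 v(x) φ(x) dx = ∫_0^1 (3*x^5 - 5*x^4 + 2*x^3) dx. Term by term:
  ∫_0^1 3*x^5 dx = 1/2;  ∫_0^1 -5*x^4 dx = -1;  ∫_0^1 2*x^3 dx = 1/2.
Sum: 1/2 − 1 + 1/2 = 0.
So RHS = -∫_0^1 v(x) φ(x) dx = 0.
LHS = RHS, so the identity holds for this test φ.
Moreover u is smooth here and v(x) = u'(x) = -3*x**2 + 2*x pointwise, so the identity holds for every test function. Hence v is the weak derivative of u.


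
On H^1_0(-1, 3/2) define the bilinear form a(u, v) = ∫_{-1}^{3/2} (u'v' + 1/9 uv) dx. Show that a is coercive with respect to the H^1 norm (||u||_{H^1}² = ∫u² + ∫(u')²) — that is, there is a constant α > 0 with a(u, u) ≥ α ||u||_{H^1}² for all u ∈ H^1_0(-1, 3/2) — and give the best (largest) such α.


α = (25 + 36*π^2)/(9*(25 + 4*π^2))

Coercivity of a(·,·) on H^1_0(-1, 3/2) means a(u, u) ≥ α ||u||_{H^1}² for every u ∈ H^1_0.
The interval has length L = 5/2, and Poincaré/coercivity depend only on L. Here a(u, u) = ∫(u')² + (1/9)·∫u².
Here 0 < c = 1/9 < 1. The condition a(u,u) ≥ α||u||_{H^1}² reads (1−α)∫(u')² ≥ (α−c)∫u². Any admissible α is ≤ 1 (rapidly oscillating u have ∫u²/∫(u')² → 0), and α = 1 would force 0 ≥ (1−c)∫u², impossible since c < 1; so 1−α > 0. By the sharp Poincaré inequality on H^1_0 of an interval of length L, ∫(u')² ≥ (π/L)²∫u² with equality for the first sine mode sin(π(x−x₀)/L) (x₀ the left endpoint), so the inequality holds for all u iff (1−α)(π/L)² ≥ α − c, i.e. α ≤ ((π/L)² + c)/((π/L)² + 1) = (1 + c(L/π)²)/(1 + (L/π)²). With (π/L)² = 4*π^2/25 and c = 1/9, the largest admissible constant is α = ((π/L)² + c)/((π/L)² + 1).
Simplifying, α = (25 + 36*π^2)/(9*(25 + 4*π^2)).


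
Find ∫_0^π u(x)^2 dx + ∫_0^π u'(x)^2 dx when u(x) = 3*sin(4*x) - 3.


||u||_{H^1(0,π)}^2 = 171*π/2

u'(x) = 12*cos(4*x).
Expand u² and (u')² and integrate term by term on (0, π), using: for integers n ≥ 1, ∫_0^π sin²(nx) dx = ∫_0^π cos²(nx) dx = π/2; for n ≠ n', ∫_0^π sin(nx)sin(n'x) dx = ∫_0^π cos(nx)cos(n'x) dx = 0; and by product-to-sum, ∫_0^π sin(nx)cos(n'x) dx = ½∫_0^π [sin((n+n')x) + sin((n−n')x)] dx, which is 0 when n+n' is even and 2n/(n²−n'²) when n+n' is odd (it need not vanish on (0, π)). For the constant mode: ∫_0^π 1 dx = π, ∫_0^π cos(nx) dx = 0, ∫_0^π sin(nx) dx = (1−(−1)^n)/n.
  u² squared terms: (-3)²·∫1 dx = 9·π = 9*π;  (3)²·∫sin(4x)² dx = 9·π/2 = 9*π/2.
  u² cross terms: 2·(-3)·(3)·∫1·sin(4x) dx = -18·(0) = 0.
  So ∫_0^π u² dx = 9*π + 9*π/2 + 0 = 27*π/2.
  (u')² squared terms: (12)²·∫cos(4x)² dx = 144·π/2 = 72*π.
  So ∫_0^π (u')² dx = 72*π.
||u||_{H^1}^2 = (27*π/2) + (72*π) = 171*π/2.


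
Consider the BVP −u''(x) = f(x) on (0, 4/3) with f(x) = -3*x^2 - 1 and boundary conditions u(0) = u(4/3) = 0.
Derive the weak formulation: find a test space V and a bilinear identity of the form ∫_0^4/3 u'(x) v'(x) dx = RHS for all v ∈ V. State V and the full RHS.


V = H^1_0(0, 4/3) (so v(0) = v(4/3) = 0); weak form: ∫_0^4/3 u'v' dx = ∫_0^4/3 (-3*x^2 - 1) v dx for all v ∈ V.

Multiply both sides by a test function v and integrate from 0 to 4/3:
  ∫_0^4/3 −u''(x) v(x) dx = ∫_0^4/3 f(x) v(x) dx.
Integrate the LHS by parts once:
  ∫_0^4/3 −u'' v dx = −[u'(x) v(x)]_0^4/3 + ∫_0^4/3 u'(x) v'(x) dx.
Thus ∫_0^4/3 u'(x) v'(x) dx = ∫_0^4/3 f(x) v(x) dx + [u'(x) v(x)]_0^4/3.
Choose V so that boundary terms are either known or forced to vanish.
u is Dirichlet: u(0) = u(4/3) = 0. Let V = H^1_0(0, 4/3); then v(0) = v(4/3) = 0, and [u' v]_0^4/3 = 0.
Weak formulation: find u (satisfying any essential BC) such that ∫_0^4/3 u'(x) v'(x) dx = ∫_0^4/3 f v dx for all v ∈ V.
Substituting f(x) = -3*x^2 - 1, the right-hand side is ∫_0^4/3 (-3*x^2 - 1) v dx.


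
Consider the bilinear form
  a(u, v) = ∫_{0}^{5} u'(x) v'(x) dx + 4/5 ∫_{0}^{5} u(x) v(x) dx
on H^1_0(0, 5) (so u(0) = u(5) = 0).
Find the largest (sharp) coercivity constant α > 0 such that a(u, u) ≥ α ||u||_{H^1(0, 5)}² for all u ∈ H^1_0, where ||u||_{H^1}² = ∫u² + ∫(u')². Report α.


α = (π^2 + 20)/(π^2 + 25)

Coercivity of a(·,·) on H^1_0(0, 5) means a(u, u) ≥ α ||u||_{H^1}² for every u ∈ H^1_0.
The interval has length L = 5, and Poincaré/coercivity depend only on L. Here a(u, u) = ∫(u')² + (4/5)·∫u².
Here 0 < c = 4/5 < 1. The condition a(u,u) ≥ α||u||_{H^1}² reads (1−α)∫(u')² ≥ (α−c)∫u². Any admissible α is ≤ 1 (rapidly oscillating u have ∫u²/∫(u')² → 0), and α = 1 would force 0 ≥ (1−c)∫u², impossible since c < 1; so 1−α > 0. By the sharp Poincaré inequality on H^1_0 of an interval of length L, ∫(u')² ≥ (π/L)²∫u² with equality for the first sine mode sin(π(x−x₀)/L) (x₀ the left endpoint), so the inequality holds for all u iff (1−α)(π/L)² ≥ α − c, i.e. α ≤ ((π/L)² + c)/((π/L)² + 1) = (1 + c(L/π)²)/(1 + (L/π)²). With (π/L)² = π^2/25 and c = 4/5, the largest admissible constant is α = ((π/L)² + c)/((π/L)² + 1).
Simplifying, α = (π^2 + 20)/(π^2 + 25).


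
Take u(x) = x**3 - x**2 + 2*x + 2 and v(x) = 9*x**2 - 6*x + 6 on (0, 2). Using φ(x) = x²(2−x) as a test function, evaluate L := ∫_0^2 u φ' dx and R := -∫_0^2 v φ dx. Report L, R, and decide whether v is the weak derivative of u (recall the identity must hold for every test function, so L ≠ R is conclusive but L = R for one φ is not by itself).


LHS = -88/15, RHS = -88/5. No, v is not the weak derivative of u.

u(x) = x**3 - x**2 + 2*x + 2, classical derivative u'(x) = 3*x**2 - 2*x + 2.
φ(x) = x²(2−x), so φ'(x) = x*(4 - 3*x).
Note φ(0) = φ(2) = 0, so the boundary term u·φ vanishes.
LHS = ∫_0^2 u(x) φ'(x) dx = ∫_0^2 (-3*x^5 + 7*x^4 - 10*x^3 + 2*x^2 + 8*x) dx. Term by term:
  ∫_0^2 -3*x^5 dx = -32;  ∫_0^2 7*x^4 dx = 224/5;  ∫_0^2 -10*x^3 dx = -40;
  ∫_0^2 2*x^2 dx = 16/3;  ∫_0^2 8*x dx = 16.
Sum: -32 + 224/5 − 40 + 16/3 + 16 = -88/15.
So LHS = -88/15.
∫_0^2 v(x) φ(x) dx = ∫_0^2 (-9*x^5 + 24*x^4 - 18*x^3 + 12*x^2) dx. Term by term:
  ∫_0^2 -9*x^5 dx = -96;  ∫_0^2 24*x^4 dx = 768/5;  ∫_0^2 -18*x^3 dx = -72;
  ∫_0^2 12*x^2 dx = 32.
Sum: -96 + 768/5 − 72 + 32 = 88/5.
So RHS = -∫_0^2 v(x) φ(x) dx = -88/5.
LHS − RHS = 176/15 ≠ 0, so the identity fails.
(For a valid weak derivative the identity must hold for EVERY test function, in particular this one. The failure shows v is NOT the weak derivative of u.)
Correct weak derivative would be u'(x) = 3*x**2 - 2*x + 2.


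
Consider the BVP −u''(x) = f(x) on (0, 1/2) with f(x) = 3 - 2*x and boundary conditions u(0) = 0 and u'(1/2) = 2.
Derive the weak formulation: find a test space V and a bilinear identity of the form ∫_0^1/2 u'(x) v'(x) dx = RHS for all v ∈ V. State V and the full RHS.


V = {v ∈ H^1(0, 1/2) : v(0) = 0} (test functions vanish at x = 0 where u is specified); weak form: ∫_0^1/2 u'v' dx = ∫_0^1/2 (3 - 2*x) v dx + 2·v(1/2) for all v ∈ V.

Multiply both sides by a test function v and integrate from 0 to 1/2:
  ∫_0^1/2 −u''(x) v(x) dx = ∫_0^1/2 f(x) v(x) dx.
Integrate the LHS by parts once:
  ∫_0^1/2 −u'' v dx = −[u'(x) v(x)]_0^1/2 + ∫_0^1/2 u'(x) v'(x) dx.
Thus ∫_0^1/2 u'(x) v'(x) dx = ∫_0^1/2 f(x) v(x) dx + [u'(x) v(x)]_0^1/2.
Choose V so that boundary terms are either known or forced to vanish.
Mixed BC: u(0) = 0 (Dirichlet) and u'(1/2) = 2 (Neumann). Define V = {v ∈ H^1(0, 1/2) : v(0) = 0}. Then [u' v]_0^1/2 = u'(1/2)·v(1/2) − u'(0)·0 = 2·v(1/2).
Weak formulation: find u (satisfying any essential BC) such that ∫_0^1/2 u'(x) v'(x) dx = ∫_0^1/2 f v dx + 2·v(1/2) for all v ∈ V (Dirichlet at 0 absorbed into V; Neumann datum at x = 1/2 contributes the boundary term).
Substituting f(x) = 3 - 2*x, the right-hand side is ∫_0^1/2 (3 - 2*x) v dx + 2·v(1/2).


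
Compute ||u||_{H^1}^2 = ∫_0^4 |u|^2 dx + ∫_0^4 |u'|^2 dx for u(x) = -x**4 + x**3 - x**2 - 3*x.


||u||_{H^1}^2 = 3076540/63

The H^1 norm (squared) on an interval (0, L) is
  ||u||_{H^1}^2 = ∫_0^L u(x)^2 dx + ∫_0^L u'(x)^2 dx.
Compute u'(x) = -4*x**3 + 3*x**2 - 2*x - 3.
Then u(x)^2 = x**8 - 2*x**7 + 3*x**6 + 4*x**5 - 5*x**4 + 6*x**3 + 9*x**2 and u'(x)^2 = 16*x**6 - 24*x**5 + 25*x**4 + 12*x**3 - 14*x**2 + 12*x + 9.
Integrate each monomial from 0 to 4 using ∫_0^4 c·x^n dx = c·4^(n+1)/(n+1):
  ∫_0^4 u(x)^2 dx = ∫_0^4 (x^8 - 2*x^7 + 3*x^6 + 4*x^5 - 5*x^4 + 6*x^3 + 9*x^2) dx. Term by term:
    ∫_0^4 x^8 dx = 262144/9;  ∫_0^4 -2*x^7 dx = -16384;  ∫_0^4 3*x^6 dx = 49152/7;
    ∫_0^4 4*x^5 dx = 8192/3;  ∫_0^4 -5*x^4 dx = -1024;  ∫_0^4 6*x^3 dx = 384;
    ∫_0^4 9*x^2 dx = 192.
  Sum: 262144/9 − 16384 + 49152/7 + 8192/3 − 1024 + 384 + 192 = 1388992/63.
  ∫_0^4 u'(x)^2 dx = ∫_0^4 (16*x^6 - 24*x^5 + 25*x^4 + 12*x^3 - 14*x^2 + 12*x + 9) dx. Term by term:
    ∫_0^4 16*x^6 dx = 262144/7;  ∫_0^4 -24*x^5 dx = -16384;  ∫_0^4 25*x^4 dx = 5120;
    ∫_0^4 12*x^3 dx = 768;  ∫_0^4 -14*x^2 dx = -896/3;  ∫_0^4 12*x dx = 96;
    ∫_0^4 9 dx = 36.
  Sum: 262144/7 − 16384 + 5120 + 768 − 896/3 + 96 + 36 = 562516/21.
Adding: ||u||_{H^1}^2 = 1388992/63 + 562516/21 = 3076540/63.


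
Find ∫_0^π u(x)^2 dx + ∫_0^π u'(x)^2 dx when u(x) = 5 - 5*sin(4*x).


||u||_{H^1(0,π)}^2 = 475*π/2

u'(x) = -20*cos(4*x).
Expand u² and (u')² and integrate term by term on (0, π), using: for integers n ≥ 1, ∫_0^π sin²(nx) dx = ∫_0^π cos²(nx) dx = π/2; for n ≠ n', ∫_0^π sin(nx)sin(n'x) dx = ∫_0^π cos(nx)cos(n'x) dx = 0; and by product-to-sum, ∫_0^π sin(nx)cos(n'x) dx = ½∫_0^π [sin((n+n')x) + sin((n−n')x)] dx, which is 0 when n+n' is even and 2n/(n²−n'²) when n+n' is odd (it need not vanish on (0, π)). For the constant mode: ∫_0^π 1 dx = π, ∫_0^π cos(nx) dx = 0, ∫_0^π sin(nx) dx = (1−(−1)^n)/n.
  u² squared terms: (5)²·∫1 dx = 25·π = 25*π;  (-5)²·∫sin(4x)² dx = 25·π/2 = 25*π/2.
  u² cross terms: 2·(5)·(-5)·∫1·sin(4x) dx = -50·(0) = 0.
  So ∫_0^π u² dx = 25*π + 25*π/2 + 0 = 75*π/2.
  (u')² squared terms: (-20)²·∫cos(4x)² dx = 400·π/2 = 200*π.
  So ∫_0^π (u')² dx = 200*π.
||u||_{H^1}^2 = (75*π/2) + (200*π) = 475*π/2.


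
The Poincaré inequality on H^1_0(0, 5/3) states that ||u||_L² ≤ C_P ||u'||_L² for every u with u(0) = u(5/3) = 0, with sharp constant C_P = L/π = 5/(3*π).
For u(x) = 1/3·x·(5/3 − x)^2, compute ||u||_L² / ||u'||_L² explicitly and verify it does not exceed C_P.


||u||_L² / ||u'||_L² = 5*sqrt(14)/42 < C_P = 5/(3*π).

u(x) = 1/3·x·(5/3 − x)^2, so u'(x) = (3*x - 5)*(9*x - 5)/27.
u(x) = 1/3·x·(5/3 − x)^2 vanishes at x = 0 and x = 5/3, so u ∈ H^1_0(0, 5/3). Differentiate via the product rule and integrate the resulting polynomials term by term.
  ∫_0^5/3 u² dx = ∫_0^5/3 (x^6/9 - 20*x^5/27 + 50*x^4/27 - 500*x^3/243 + 625*x^2/729) dx. Term by term:
    ∫_0^5/3 x^6/9 dx = 78125/137781;  ∫_0^5/3 -20*x^5/27 dx = -156250/59049;  ∫_0^5/3 50*x^4/27 dx = 31250/6561;
    ∫_0^5/3 -500*x^3/243 dx = -78125/19683;  ∫_0^5/3 625*x^2/729 dx = 78125/59049.
  Sum: 78125/137781 − 156250/59049 + 31250/6561 − 78125/19683 + 78125/59049 = 15625/413343.
  ∫_0^5/3 (u')² dx = ∫_0^5/3 (x^4 - 40*x^3/9 + 550*x^2/81 - 1000*x/243 + 625/729) dx. Term by term:
    ∫_0^5/3 x^4 dx = 625/243;  ∫_0^5/3 -40*x^3/9 dx = -6250/729;  ∫_0^5/3 550*x^2/81 dx = 68750/6561;
    ∫_0^5/3 -1000*x/243 dx = -12500/2187;  ∫_0^5/3 625/729 dx = 3125/2187.
  Sum: 625/243 − 6250/729 + 68750/6561 − 12500/2187 + 3125/2187 = 1250/6561.
∫_0^5/3 u² dx = 15625/413343, so ||u||_L² = 125*sqrt(7)/1701.
∫_0^5/3 (u')² dx = 1250/6561, so ||u'||_L² = 25*sqrt(2)/81.
Ratio ||u||_L² / ||u'||_L² = 5*sqrt(14)/42.
Sharp Poincaré constant on H^1_0(0, 5/3) is C_P = L/π = 5/(3*π), achieved by sin(3*π/5·x).
A polynomial bump cannot attain the sharp Poincaré constant (only the first sine eigenfunction does), so the ratio is strictly less than C_P, consistent with ||u||_L² ≤ C_P ||u'||_L².


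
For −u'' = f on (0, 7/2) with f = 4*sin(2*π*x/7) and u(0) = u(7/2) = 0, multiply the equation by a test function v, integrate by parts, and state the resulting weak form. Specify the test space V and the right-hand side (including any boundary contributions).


V = H^1_0(0, 7/2) (so v(0) = v(7/2) = 0); weak form: ∫_0^7/2 u'v' dx = ∫_0^7/2 (4*sin(2*π*x/7)) v dx for all v ∈ V.

Multiply both sides by a test function v and integrate from 0 to 7/2:
  ∫_0^7/2 −u''(x) v(x) dx = ∫_0^7/2 f(x) v(x) dx.
Integrate the LHS by parts once:
  ∫_0^7/2 −u'' v dx = −[u'(x) v(x)]_0^7/2 + ∫_0^7/2 u'(x) v'(x) dx.
Thus ∫_0^7/2 u'(x) v'(x) dx = ∫_0^7/2 f(x) v(x) dx + [u'(x) v(x)]_0^7/2.
Choose V so that boundary terms are either known or forced to vanish.
u is Dirichlet: u(0) = u(7/2) = 0. Let V = H^1_0(0, 7/2); then v(0) = v(7/2) = 0, and [u' v]_0^7/2 = 0.
Weak formulation: find u (satisfying any essential BC) such that ∫_0^7/2 u'(x) v'(x) dx = ∫_0^7/2 f v dx for all v ∈ V.
Substituting f(x) = 4*sin(2*π*x/7), the right-hand side is ∫_0^7/2 (4*sin(2*π*x/7)) v dx.


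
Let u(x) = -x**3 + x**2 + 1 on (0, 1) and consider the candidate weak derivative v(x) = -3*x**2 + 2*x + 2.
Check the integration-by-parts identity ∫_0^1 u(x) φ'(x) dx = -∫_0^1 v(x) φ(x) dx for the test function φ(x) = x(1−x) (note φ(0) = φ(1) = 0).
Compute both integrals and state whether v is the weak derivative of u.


LHS = -1/60, RHS = -7/20. No, v is not the weak derivative of u.

u(x) = -x**3 + x**2 + 1, classical derivative u'(x) = -3*x**2 + 2*x.
φ(x) = x(1−x), so φ'(x) = 1 - 2*x.
Note φ(0) = φ(1) = 0, so the boundary term u·φ vanishes.
LHS = ∫_0^1 u(x) φ'(x) dx = ∫_0^1 (2*x^4 - 3*x^3 + x^2 - 2*x + 1) dx. Term by term:
  ∫_0^1 2*x^4 dx = 2/5;  ∫_0^1 -3*x^3 dx = -3/4;  ∫_0^1 x^2 dx = 1/3;
  ∫_0^1 -2*x dx = -1;  ∫_0^1 1 dx = 1.
Sum: 2/5 − 3/4 + 1/3 − 1 + 1 = -1/60.
So LHS = -1/60.
∫_0^1 v(x) φ(x) dx = ∫_0^1 (3*x^4 - 5*x^3 + 2*x) dx. Term by term:
  ∫_0^1 3*x^4 dx = 3/5;  ∫_0^1 -5*x^3 dx = -5/4;  ∫_0^1 2*x dx = 1.
Sum: 3/5 − 5/4 + 1 = 7/20.
So RHS = -∫_0^1 v(x) φ(x) dx = -7/20.
LHS − RHS = 1/3 ≠ 0, so the identity fails.
(For a valid weak derivative the identity must hold for EVERY test function, in particular this one. The failure shows v is NOT the weak derivative of u.)
Correct weak derivative would be u'(x) = -3*x**2 + 2*x.


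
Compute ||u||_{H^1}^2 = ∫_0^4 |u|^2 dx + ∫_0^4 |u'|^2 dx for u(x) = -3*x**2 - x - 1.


||u||_{H^1}^2 = 48968/15

The H^1 norm (squared) on an interval (0, L) is
  ||u||_{H^1}^2 = ∫_0^L u(x)^2 dx + ∫_0^L u'(x)^2 dx.
Compute u'(x) = -6*x - 1.
Then u(x)^2 = 9*x**4 + 6*x**3 + 7*x**2 + 2*x + 1 and u'(x)^2 = 36*x**2 + 12*x + 1.
Integrate each monomial from 0 to 4 using ∫_0^4 c·x^n dx = c·4^(n+1)/(n+1):
  ∫_0^4 u(x)^2 dx = ∫_0^4 (9*x^4 + 6*x^3 + 7*x^2 + 2*x + 1) dx. Term by term:
    ∫_0^4 9*x^4 dx = 9216/5;  ∫_0^4 6*x^3 dx = 384;  ∫_0^4 7*x^2 dx = 448/3;
    ∫_0^4 2*x dx = 16;  ∫_0^4 1 dx = 4.
  Sum: 9216/5 + 384 + 448/3 + 16 + 4 = 35948/15.
  ∫_0^4 u'(x)^2 dx = ∫_0^4 (36*x^2 + 12*x + 1) dx. Term by term:
    ∫_0^4 36*x^2 dx = 768;  ∫_0^4 12*x dx = 96;  ∫_0^4 1 dx = 4.
  Sum: 768 + 96 + 4 = 868.
Adding: ||u||_{H^1}^2 = 35948/15 + 868 = 48968/15.


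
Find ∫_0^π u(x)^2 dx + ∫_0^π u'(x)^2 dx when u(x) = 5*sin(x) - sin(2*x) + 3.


||u||_{H^1(0,π)}^2 = 60 + 73*π/2

u'(x) = 5*cos(x) - 2*cos(2*x).
Expand u² and (u')² and integrate term by term on (0, π), using: for integers n ≥ 1, ∫_0^π sin²(nx) dx = ∫_0^π cos²(nx) dx = π/2; for n ≠ n', ∫_0^π sin(nx)sin(n'x) dx = ∫_0^π cos(nx)cos(n'x) dx = 0; and by product-to-sum, ∫_0^π sin(nx)cos(n'x) dx = ½∫_0^π [sin((n+n')x) + sin((n−n')x)] dx, which is 0 when n+n' is even and 2n/(n²−n'²) when n+n' is odd (it need not vanish on (0, π)). For the constant mode: ∫_0^π 1 dx = π, ∫_0^π cos(nx) dx = 0, ∫_0^π sin(nx) dx = (1−(−1)^n)/n.
  u² squared terms: (3)²·∫1 dx = 9·π = 9*π;  (-1)²·∫sin(2x)² dx = 1·π/2 = π/2;  (5)²·∫sin(x)² dx = 25·π/2 = 25*π/2.
  u² cross terms: 2·(3)·(-1)·∫1·sin(2x) dx = -6·(0) = 0;  2·(3)·(5)·∫1·sin(x) dx = 30·(2) = 60;  2·(-1)·(5)·∫sin(2x)·sin(x) dx = -10·(0) = 0.
  So ∫_0^π u² dx = 9*π + π/2 + 25*π/2 + 0 + 60 + 0 = 60 + 22*π.
  (u')² squared terms: (-2)²·∫cos(2x)² dx = 4·π/2 = 2*π;  (5)²·∫cos(x)² dx = 25·π/2 = 25*π/2.
  (u')² cross terms: 2·(-2)·(5)·∫cos(2x)·cos(x) dx = -20·(0) = 0.
  So ∫_0^π (u')² dx = 2*π + 25*π/2 + 0 = 29*π/2.
||u||_{H^1}^2 = (60 + 22*π) + (29*π/2) = 60 + 73*π/2.


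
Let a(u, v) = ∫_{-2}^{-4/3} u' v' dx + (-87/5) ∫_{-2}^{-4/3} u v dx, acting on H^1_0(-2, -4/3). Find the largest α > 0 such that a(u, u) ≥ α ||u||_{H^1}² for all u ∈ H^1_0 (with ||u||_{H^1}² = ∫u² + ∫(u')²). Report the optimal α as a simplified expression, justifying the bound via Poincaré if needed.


α = 3*(-116 + 15*π^2)/(5*(4 + 9*π^2))

Coercivity of a(·,·) on H^1_0(-2, -4/3) means a(u, u) ≥ α ||u||_{H^1}² for every u ∈ H^1_0.
The interval has length L = 2/3, and Poincaré/coercivity depend only on L. Here a(u, u) = ∫(u')² + (-87/5)·∫u².
Here c = -87/5 < 0 with |c| < (π/L)² = 9*π^2/4, so coercivity still holds. The condition a(u,u) ≥ α||u||_{H^1}² reads (1−α)∫(u')² ≥ (α−c)∫u². Any admissible α is ≤ 1 (rapidly oscillating u have ∫u²/∫(u')² → 0), and α = 1 would force 0 ≥ (1−c)∫u², impossible since c < 1; so 1−α > 0. By the sharp Poincaré inequality on H^1_0 of an interval of length L, ∫(u')² ≥ (π/L)²∫u² with equality for the first sine mode sin(π(x−x₀)/L) (x₀ the left endpoint), so the inequality holds for all u iff (1−α)(π/L)² ≥ α − c, i.e. α ≤ ((π/L)² + c)/((π/L)² + 1) = (1 + c(L/π)²)/(1 + (L/π)²). (Direct route, valid since c ≤ 0: Poincaré gives c∫u² ≥ c(L/π)²∫(u')², so a(u,u) ≥ (1 + c(L/π)²)∫(u')², while ||u||_{H^1}² ≤ (1 + (L/π)²)∫(u')²; dividing yields the same α.) With (π/L)² = 9*π^2/4 and c = -87/5, the largest admissible constant is α = ((π/L)² + c)/((π/L)² + 1).
Simplifying, α = 3*(-116 + 15*π^2)/(5*(4 + 9*π^2)).


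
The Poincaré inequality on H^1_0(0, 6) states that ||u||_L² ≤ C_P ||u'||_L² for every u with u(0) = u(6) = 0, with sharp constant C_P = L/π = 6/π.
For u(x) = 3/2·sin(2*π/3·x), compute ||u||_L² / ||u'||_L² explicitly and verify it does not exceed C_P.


||u||_L² / ||u'||_L² = 3/(2*π) < C_P = 6/π.

u(x) = 3/2·sin(2*π/3·x), so u'(x) = π*cos(2*π*x/3).
Writing u(x) = A·sin(kπx/L) with A = 3/2 and k = 4, use ∫_0^L sin²(kπx/L) dx = L/2 and ∫_0^L cos²(kπx/L) dx = L/2.
u² = 9/4·sin²(2*π/3·x) and (u')² = π^2·cos²(2*π/3·x), and each of sin², cos² integrates to L/2 = 3 over (0, 6).
∫_0^6 u² dx = 27/4, so ||u||_L² = 3*sqrt(3)/2.
∫_0^6 (u')² dx = 3*π^2, so ||u'||_L² = sqrt(3)*π.
Ratio ||u||_L² / ||u'||_L² = 3/(2*π).
Sharp Poincaré constant on H^1_0(0, 6) is C_P = L/π = 6/π, achieved by sin(π/6·x).
This is the k = 4 harmonic; the ratio L/(kπ) is strictly less than C_P = L/π, consistent with the sharp inequality ||u||_L² ≤ C_P ||u'||_L².


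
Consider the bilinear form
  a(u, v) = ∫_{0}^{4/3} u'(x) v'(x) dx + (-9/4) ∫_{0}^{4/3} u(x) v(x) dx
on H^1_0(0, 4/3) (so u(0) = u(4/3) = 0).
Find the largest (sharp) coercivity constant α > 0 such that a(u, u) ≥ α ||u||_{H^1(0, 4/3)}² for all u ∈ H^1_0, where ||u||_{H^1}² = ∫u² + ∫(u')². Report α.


α = 9*(-4 + π^2)/(16 + 9*π^2)

Coercivity of a(·,·) on H^1_0(0, 4/3) means a(u, u) ≥ α ||u||_{H^1}² for every u ∈ H^1_0.
The interval has length L = 4/3, and Poincaré/coercivity depend only on L. Here a(u, u) = ∫(u')² + (-9/4)·∫u².
Here c = -9/4 < 0 with |c| < (π/L)² = 9*π^2/16, so coercivity still holds. The condition a(u,u) ≥ α||u||_{H^1}² reads (1−α)∫(u')² ≥ (α−c)∫u². Any admissible α is ≤ 1 (rapidly oscillating u have ∫u²/∫(u')² → 0), and α = 1 would force 0 ≥ (1−c)∫u², impossible since c < 1; so 1−α > 0. By the sharp Poincaré inequality on H^1_0 of an interval of length L, ∫(u')² ≥ (π/L)²∫u² with equality for the first sine mode sin(π(x−x₀)/L) (x₀ the left endpoint), so the inequality holds for all u iff (1−α)(π/L)² ≥ α − c, i.e. α ≤ ((π/L)² + c)/((π/L)² + 1) = (1 + c(L/π)²)/(1 + (L/π)²). (Direct route, valid since c ≤ 0: Poincaré gives c∫u² ≥ c(L/π)²∫(u')², so a(u,u) ≥ (1 + c(L/π)²)∫(u')², while ||u||_{H^1}² ≤ (1 + (L/π)²)∫(u')²; dividing yields the same α.) With (π/L)² = 9*π^2/16 and c = -9/4, the largest admissible constant is α = ((π/L)² + c)/((π/L)² + 1).
Simplifying, α = 9*(-4 + π^2)/(16 + 9*π^2).
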